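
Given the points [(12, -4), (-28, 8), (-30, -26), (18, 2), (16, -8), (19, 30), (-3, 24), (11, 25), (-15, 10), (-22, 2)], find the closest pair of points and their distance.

Computing all pairwise distances among 10 points:

d((12, -4), (-28, 8)) = 41.7612
d((12, -4), (-30, -26)) = 47.4131
d((12, -4), (18, 2)) = 8.4853
d((12, -4), (16, -8)) = 5.6569 <-- minimum
d((12, -4), (19, 30)) = 34.7131
d((12, -4), (-3, 24)) = 31.7648
d((12, -4), (11, 25)) = 29.0172
d((12, -4), (-15, 10)) = 30.4138
d((12, -4), (-22, 2)) = 34.5254
d((-28, 8), (-30, -26)) = 34.0588
d((-28, 8), (18, 2)) = 46.3897
d((-28, 8), (16, -8)) = 46.8188
d((-28, 8), (19, 30)) = 51.8941
d((-28, 8), (-3, 24)) = 29.6816
d((-28, 8), (11, 25)) = 42.5441
d((-28, 8), (-15, 10)) = 13.1529
d((-28, 8), (-22, 2)) = 8.4853
d((-30, -26), (18, 2)) = 55.5698
d((-30, -26), (16, -8)) = 49.3964
d((-30, -26), (19, 30)) = 74.411
d((-30, -26), (-3, 24)) = 56.8243
d((-30, -26), (11, 25)) = 65.437
d((-30, -26), (-15, 10)) = 39.0
d((-30, -26), (-22, 2)) = 29.1204
d((18, 2), (16, -8)) = 10.198
d((18, 2), (19, 30)) = 28.0179
d((18, 2), (-3, 24)) = 30.4138
d((18, 2), (11, 25)) = 24.0416
d((18, 2), (-15, 10)) = 33.9559
d((18, 2), (-22, 2)) = 40.0
d((16, -8), (19, 30)) = 38.1182
d((16, -8), (-3, 24)) = 37.2156
d((16, -8), (11, 25)) = 33.3766
d((16, -8), (-15, 10)) = 35.8469
d((16, -8), (-22, 2)) = 39.2938
d((19, 30), (-3, 24)) = 22.8035
d((19, 30), (11, 25)) = 9.434
d((19, 30), (-15, 10)) = 39.4462
d((19, 30), (-22, 2)) = 49.6488
d((-3, 24), (11, 25)) = 14.0357
d((-3, 24), (-15, 10)) = 18.4391
d((-3, 24), (-22, 2)) = 29.0689
d((11, 25), (-15, 10)) = 30.0167
d((11, 25), (-22, 2)) = 40.2244
d((-15, 10), (-22, 2)) = 10.6301

Closest pair: (12, -4) and (16, -8) with distance 5.6569

The closest pair is (12, -4) and (16, -8) with Euclidean distance 5.6569. For 10 points, brute-force pairwise comparison is shown above. For large n, the divide-and-conquer algorithm (sort by x, recurse on halves, check the dividing strip) achieves O(n log n).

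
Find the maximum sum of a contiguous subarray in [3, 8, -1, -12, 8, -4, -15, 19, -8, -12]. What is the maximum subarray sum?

Using Kadane's algorithm on [3, 8, -1, -12, 8, -4, -15, 19, -8, -12]:

Scanning through the array:
Position 1 (value 8): max_ending_here = 11, max_so_far = 11
Position 2 (value -1): max_ending_here = 10, max_so_far = 11
Position 3 (value -12): max_ending_here = -2, max_so_far = 11
Position 4 (value 8): max_ending_here = 8, max_so_far = 11
Position 5 (value -4): max_ending_here = 4, max_so_far = 11
Position 6 (value -15): max_ending_here = -11, max_so_far = 11
Position 7 (value 19): max_ending_here = 19, max_so_far = 19
Position 8 (value -8): max_ending_here = 11, max_so_far = 19
Position 9 (value -12): max_ending_here = -1, max_so_far = 19

Maximum subarray: [19]
Maximum sum: 19

The maximum subarray is [19] with sum 19. This subarray runs from index 7 to index 7.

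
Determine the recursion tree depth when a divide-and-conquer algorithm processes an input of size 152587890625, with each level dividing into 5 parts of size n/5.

For divide and conquer with division factor 5:

Problem sizes at each level:
Level 0: 152587890625
Level 1: 30517578125
Level 2: 6103515625
Level 3: 1220703125
Level 4: 244140625
Level 5: 48828125
Level 6: 9765625
Level 7: 1953125
Level 8: 390625
Level 9: 78125
Level 10: 15625
Level 11: 3125
Level 12: 625
Level 13: 125
Level 14: 25
Level 15: 5
Level 16: 1

The root is level 0 and the size-1 base case is level 16 (the tree spans levels 0 through 16, i.e. 17 levels counting the root), so the depth is the number of divisions: log_5(152587890625) = 16

The recursion tree depth is log_5(152587890625) = 16. At each level, the problem size is divided by 5, so it takes 16 divisions to reduce to a base case of size 1. The algorithm makes 5 recursive calls at each level.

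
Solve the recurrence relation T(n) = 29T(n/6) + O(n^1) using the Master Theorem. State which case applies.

Master Theorem for T(n) = 29T(n/6) + O(n^1):

a = 29, b = 6, c = 1
log_b(a) = log_6(29) = 1.8793

Case 1: c = 1 < log_6(29) = 1.8793
T(n) = O(n^(log_6 29))

For T(n) = 29T(n/6) + O(n^1): log_6(29) = 1.8793. This is Case 1 of the Master Theorem (c < log_b(a), work dominated by leaves), giving O(n^(log_6 29)).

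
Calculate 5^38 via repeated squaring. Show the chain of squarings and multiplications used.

Computing 5^38 by squaring (build up from 5^1; each line after the first costs one multiplication):

5^1 = 5
5^2 = (5^1)^2 = 5^2 = 25
5^4 = (5^2)^2 = 25^2 = 625
5^8 = (5^4)^2 = 625^2 = 390625
5^9 = 5 * 5^8 = 5 * 390625 = 1953125
5^18 = (5^9)^2 = 1953125^2 = 3814697265625
5^19 = 5 * 5^18 = 5 * 3814697265625 = 19073486328125
5^38 = (5^19)^2 = 19073486328125^2 = 363797880709171295166015625

Result: 363797880709171295166015625
Multiplications needed: 7 (7 lines after 5^1)

5^38 = 363797880709171295166015625. Using exponentiation by squaring, this requires 7 multiplications. The key idea: if the exponent is even, square the half-power; if odd, multiply by the base once.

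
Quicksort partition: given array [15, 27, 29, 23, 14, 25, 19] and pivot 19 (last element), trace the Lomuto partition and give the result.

Lomuto partition with pivot = 19:

Initial array: [15, 27, 29, 23, 14, 25, 19]

arr[0]=15 <= 19: swap with position 0, array becomes [15, 27, 29, 23, 14, 25, 19]
arr[1]=27 > 19: no swap
arr[2]=29 > 19: no swap
arr[3]=23 > 19: no swap
arr[4]=14 <= 19: swap with position 1, array becomes [15, 14, 29, 23, 27, 25, 19]
arr[5]=25 > 19: no swap

Place pivot at position 2: [15, 14, 19, 23, 27, 25, 29]
Pivot position: 2

After partitioning with pivot 19, the array becomes [15, 14, 19, 23, 27, 25, 29]. The pivot is placed at index 2. All elements to the left of the pivot are <= 19, and all elements to the right are > 19.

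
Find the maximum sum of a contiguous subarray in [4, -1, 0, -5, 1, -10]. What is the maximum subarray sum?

Using Kadane's algorithm on [4, -1, 0, -5, 1, -10]:

Scanning through the array:
Position 1 (value -1): max_ending_here = 3, max_so_far = 4
Position 2 (value 0): max_ending_here = 3, max_so_far = 4
Position 3 (value -5): max_ending_here = -2, max_so_far = 4
Position 4 (value 1): max_ending_here = 1, max_so_far = 4
Position 5 (value -10): max_ending_here = -9, max_so_far = 4

Maximum subarray: [4]
Maximum sum: 4

The maximum subarray is [4] with sum 4. This subarray runs from index 0 to index 0.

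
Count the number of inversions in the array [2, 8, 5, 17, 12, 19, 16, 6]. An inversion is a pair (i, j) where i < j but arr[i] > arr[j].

Finding inversions in [2, 8, 5, 17, 12, 19, 16, 6]:

(1, 2): arr[1]=8 > arr[2]=5
(1, 7): arr[1]=8 > arr[7]=6
(3, 4): arr[3]=17 > arr[4]=12
(3, 6): arr[3]=17 > arr[6]=16
(3, 7): arr[3]=17 > arr[7]=6
(4, 7): arr[4]=12 > arr[7]=6
(5, 6): arr[5]=19 > arr[6]=16
(5, 7): arr[5]=19 > arr[7]=6
(6, 7): arr[6]=16 > arr[7]=6

Total inversions: 9

The array has 9 inversion(s): (1,2), (1,7), (3,4), (3,6), (3,7), (4,7), (5,6), (5,7), (6,7). Each pair (i,j) satisfies i < j and arr[i] > arr[j].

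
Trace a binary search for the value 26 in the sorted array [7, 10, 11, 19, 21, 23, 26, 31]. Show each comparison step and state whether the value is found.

Binary search for 26 in [7, 10, 11, 19, 21, 23, 26, 31]:

lo=0, hi=7, mid=3, arr[mid]=19 -> 19 < 26, search right half
lo=4, hi=7, mid=5, arr[mid]=23 -> 23 < 26, search right half
lo=6, hi=7, mid=6, arr[mid]=26 -> Found target at index 6!

Binary search finds 26 at index 6 after 3 comparisons. The search repeatedly halves the search space by comparing with the middle element.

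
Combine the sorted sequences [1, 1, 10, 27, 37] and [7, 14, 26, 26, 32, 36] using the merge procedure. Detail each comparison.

Merging process:

Compare 1 vs 7: take 1 from left. Merged: [1]
Compare 1 vs 7: take 1 from left. Merged: [1, 1]
Compare 10 vs 7: take 7 from right. Merged: [1, 1, 7]
Compare 10 vs 14: take 10 from left. Merged: [1, 1, 7, 10]
Compare 27 vs 14: take 14 from right. Merged: [1, 1, 7, 10, 14]
Compare 27 vs 26: take 26 from right. Merged: [1, 1, 7, 10, 14, 26]
Compare 27 vs 26: take 26 from right. Merged: [1, 1, 7, 10, 14, 26, 26]
Compare 27 vs 32: take 27 from left. Merged: [1, 1, 7, 10, 14, 26, 26, 27]
Compare 37 vs 32: take 32 from right. Merged: [1, 1, 7, 10, 14, 26, 26, 27, 32]
Compare 37 vs 36: take 36 from right. Merged: [1, 1, 7, 10, 14, 26, 26, 27, 32, 36]
Append remaining from left: [37]. Merged: [1, 1, 7, 10, 14, 26, 26, 27, 32, 36, 37]

Final merged array: [1, 1, 7, 10, 14, 26, 26, 27, 32, 36, 37]
Total comparisons: 10

The merged array is [1, 1, 7, 10, 14, 26, 26, 27, 32, 36, 37], requiring 10 comparisons. The merge step runs in O(n) time where n is the total number of elements.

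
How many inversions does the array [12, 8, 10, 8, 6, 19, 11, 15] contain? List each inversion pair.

Finding inversions in [12, 8, 10, 8, 6, 19, 11, 15]:

(0, 1): arr[0]=12 > arr[1]=8
(0, 2): arr[0]=12 > arr[2]=10
(0, 3): arr[0]=12 > arr[3]=8
(0, 4): arr[0]=12 > arr[4]=6
(0, 6): arr[0]=12 > arr[6]=11
(1, 4): arr[1]=8 > arr[4]=6
(2, 3): arr[2]=10 > arr[3]=8
(2, 4): arr[2]=10 > arr[4]=6
(3, 4): arr[3]=8 > arr[4]=6
(5, 6): arr[5]=19 > arr[6]=11
(5, 7): arr[5]=19 > arr[7]=15

Total inversions: 11

The array has 11 inversion(s): (0,1), (0,2), (0,3), (0,4), (0,6), (1,4), (2,3), (2,4), (3,4), (5,6), (5,7). Each pair (i,j) satisfies i < j and arr[i] > arr[j].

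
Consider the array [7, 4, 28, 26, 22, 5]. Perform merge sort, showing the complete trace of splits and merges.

Merge sort trace:

Split: [7, 4, 28, 26, 22, 5] -> [7, 4, 28] and [26, 22, 5]
  Split: [7, 4, 28] -> [7] and [4, 28]
    Split: [4, 28] -> [4] and [28]
    Merge: [4] + [28] -> [4, 28]
  Merge: [7] + [4, 28] -> [4, 7, 28]
  Split: [26, 22, 5] -> [26] and [22, 5]
    Split: [22, 5] -> [22] and [5]
    Merge: [22] + [5] -> [5, 22]
  Merge: [26] + [5, 22] -> [5, 22, 26]
Merge: [4, 7, 28] + [5, 22, 26] -> [4, 5, 7, 22, 26, 28]

Final sorted array: [4, 5, 7, 22, 26, 28]

The merge sort proceeds by recursively splitting the array and merging sorted halves.
After all merges, the sorted array is [4, 5, 7, 22, 26, 28].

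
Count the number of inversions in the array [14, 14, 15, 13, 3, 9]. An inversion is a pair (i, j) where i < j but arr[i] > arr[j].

Finding inversions in [14, 14, 15, 13, 3, 9]:

(0, 3): arr[0]=14 > arr[3]=13
(0, 4): arr[0]=14 > arr[4]=3
(0, 5): arr[0]=14 > arr[5]=9
(1, 3): arr[1]=14 > arr[3]=13
(1, 4): arr[1]=14 > arr[4]=3
(1, 5): arr[1]=14 > arr[5]=9
(2, 3): arr[2]=15 > arr[3]=13
(2, 4): arr[2]=15 > arr[4]=3
(2, 5): arr[2]=15 > arr[5]=9
(3, 4): arr[3]=13 > arr[4]=3
(3, 5): arr[3]=13 > arr[5]=9

Total inversions: 11

The array has 11 inversion(s): (0,3), (0,4), (0,5), (1,3), (1,4), (1,5), (2,3), (2,4), (2,5), (3,4), (3,5). Each pair (i,j) satisfies i < j and arr[i] > arr[j].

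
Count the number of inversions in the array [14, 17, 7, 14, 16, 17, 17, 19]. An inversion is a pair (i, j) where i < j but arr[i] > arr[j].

Finding inversions in [14, 17, 7, 14, 16, 17, 17, 19]:

(0, 2): arr[0]=14 > arr[2]=7
(1, 2): arr[1]=17 > arr[2]=7
(1, 3): arr[1]=17 > arr[3]=14
(1, 4): arr[1]=17 > arr[4]=16

Total inversions: 4

The array has 4 inversion(s): (0,2), (1,2), (1,3), (1,4). Each pair (i,j) satisfies i < j and arr[i] > arr[j].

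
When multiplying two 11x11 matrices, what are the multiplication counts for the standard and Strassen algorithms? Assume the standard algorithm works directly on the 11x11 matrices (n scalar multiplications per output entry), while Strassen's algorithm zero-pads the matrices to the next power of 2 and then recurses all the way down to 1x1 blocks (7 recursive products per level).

Matrix multiplication for 11x11 matrices:

Strassen's algorithm requires power-of-2 dimensions. Pad 11x11 to 16x16 (next power of 2).

Standard algorithm: 11^3 = 1331 multiplications
Strassen's algorithm: 7^(log2(16)) = 7^4 = 2401 multiplications
Difference: 1331 - 2401 = -1070 (Strassen uses MORE here due to padding overhead — for small or just-over-power-of-2 n, padding can outweigh the per-level savings)

Standard: 1331 multiplications (11^3). Strassen: 2401 multiplications (7^4, after padding to 16x16). Strassen reduces 8 recursive multiplications to 7 at each level.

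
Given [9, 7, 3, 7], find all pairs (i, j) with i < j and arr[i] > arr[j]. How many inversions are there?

Finding inversions in [9, 7, 3, 7]:

(0, 1): arr[0]=9 > arr[1]=7
(0, 2): arr[0]=9 > arr[2]=3
(0, 3): arr[0]=9 > arr[3]=7
(1, 2): arr[1]=7 > arr[2]=3

Total inversions: 4

The array has 4 inversion(s): (0,1), (0,2), (0,3), (1,2). Each pair (i,j) satisfies i < j and arr[i] > arr[j].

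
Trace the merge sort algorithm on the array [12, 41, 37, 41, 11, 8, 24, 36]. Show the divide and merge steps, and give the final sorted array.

Merge sort trace:

Split: [12, 41, 37, 41, 11, 8, 24, 36] -> [12, 41, 37, 41] and [11, 8, 24, 36]
  Split: [12, 41, 37, 41] -> [12, 41] and [37, 41]
    Split: [12, 41] -> [12] and [41]
    Merge: [12] + [41] -> [12, 41]
    Split: [37, 41] -> [37] and [41]
    Merge: [37] + [41] -> [37, 41]
  Merge: [12, 41] + [37, 41] -> [12, 37, 41, 41]
  Split: [11, 8, 24, 36] -> [11, 8] and [24, 36]
    Split: [11, 8] -> [11] and [8]
    Merge: [11] + [8] -> [8, 11]
    Split: [24, 36] -> [24] and [36]
    Merge: [24] + [36] -> [24, 36]
  Merge: [8, 11] + [24, 36] -> [8, 11, 24, 36]
Merge: [12, 37, 41, 41] + [8, 11, 24, 36] -> [8, 11, 12, 24, 36, 37, 41, 41]

Final sorted array: [8, 11, 12, 24, 36, 37, 41, 41]

The merge sort proceeds by recursively splitting the array and merging sorted halves.
After all merges, the sorted array is [8, 11, 12, 24, 36, 37, 41, 41].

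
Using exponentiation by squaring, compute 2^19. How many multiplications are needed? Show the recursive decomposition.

Computing 2^19 by squaring (build up from 2^1; each line after the first costs one multiplication):

2^1 = 2
2^2 = (2^1)^2 = 2^2 = 4
2^4 = (2^2)^2 = 4^2 = 16
2^8 = (2^4)^2 = 16^2 = 256
2^9 = 2 * 2^8 = 2 * 256 = 512
2^18 = (2^9)^2 = 512^2 = 262144
2^19 = 2 * 2^18 = 2 * 262144 = 524288

Result: 524288
Multiplications needed: 6 (6 lines after 2^1)

2^19 = 524288. Using exponentiation by squaring, this requires 6 multiplications. The key idea: if the exponent is even, square the half-power; if odd, multiply by the base once.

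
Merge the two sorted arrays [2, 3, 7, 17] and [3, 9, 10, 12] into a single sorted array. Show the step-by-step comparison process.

Merging process:

Compare 2 vs 3: take 2 from left. Merged: [2]
Compare 3 vs 3: take 3 from left. Merged: [2, 3]
Compare 7 vs 3: take 3 from right. Merged: [2, 3, 3]
Compare 7 vs 9: take 7 from left. Merged: [2, 3, 3, 7]
Compare 17 vs 9: take 9 from right. Merged: [2, 3, 3, 7, 9]
Compare 17 vs 10: take 10 from right. Merged: [2, 3, 3, 7, 9, 10]
Compare 17 vs 12: take 12 from right. Merged: [2, 3, 3, 7, 9, 10, 12]
Append remaining from left: [17]. Merged: [2, 3, 3, 7, 9, 10, 12, 17]

Final merged array: [2, 3, 3, 7, 9, 10, 12, 17]
Total comparisons: 7

The merged array is [2, 3, 3, 7, 9, 10, 12, 17], requiring 7 comparisons. The merge step runs in O(n) time where n is the total number of elements.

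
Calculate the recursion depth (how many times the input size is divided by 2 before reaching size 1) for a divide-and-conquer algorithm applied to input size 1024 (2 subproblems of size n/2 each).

For divide and conquer with division factor 2:

Problem sizes at each level:
Level 0: 1024
Level 1: 512
Level 2: 256
Level 3: 128
Level 4: 64
Level 5: 32
Level 6: 16
Level 7: 8
Level 8: 4
Level 9: 2
Level 10: 1

The root is level 0 and the size-1 base case is level 10 (the tree spans levels 0 through 10, i.e. 11 levels counting the root), so the depth is the number of divisions: log_2(1024) = 10

The recursion tree depth is log_2(1024) = 10. At each level, the problem size is divided by 2, so it takes 10 divisions to reduce to a base case of size 1. The algorithm makes 2 recursive calls at each level.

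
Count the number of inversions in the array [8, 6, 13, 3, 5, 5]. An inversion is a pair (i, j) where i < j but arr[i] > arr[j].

Finding inversions in [8, 6, 13, 3, 5, 5]:

(0, 1): arr[0]=8 > arr[1]=6
(0, 3): arr[0]=8 > arr[3]=3
(0, 4): arr[0]=8 > arr[4]=5
(0, 5): arr[0]=8 > arr[5]=5
(1, 3): arr[1]=6 > arr[3]=3
(1, 4): arr[1]=6 > arr[4]=5
(1, 5): arr[1]=6 > arr[5]=5
(2, 3): arr[2]=13 > arr[3]=3
(2, 4): arr[2]=13 > arr[4]=5
(2, 5): arr[2]=13 > arr[5]=5

Total inversions: 10

The array has 10 inversion(s): (0,1), (0,3), (0,4), (0,5), (1,3), (1,4), (1,5), (2,3), (2,4), (2,5). Each pair (i,j) satisfies i < j and arr[i] > arr[j].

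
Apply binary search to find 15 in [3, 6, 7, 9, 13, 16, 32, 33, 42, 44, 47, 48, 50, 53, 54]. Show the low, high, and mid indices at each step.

Binary search for 15 in [3, 6, 7, 9, 13, 16, 32, 33, 42, 44, 47, 48, 50, 53, 54]:

lo=0, hi=14, mid=7, arr[mid]=33 -> 33 > 15, search left half
lo=0, hi=6, mid=3, arr[mid]=9 -> 9 < 15, search right half
lo=4, hi=6, mid=5, arr[mid]=16 -> 16 > 15, search left half
lo=4, hi=4, mid=4, arr[mid]=13 -> 13 < 15, search right half
lo=5 > hi=4, target 15 not found

Binary search determines that 15 is not in the array after 4 comparisons. The search space was exhausted without finding the target.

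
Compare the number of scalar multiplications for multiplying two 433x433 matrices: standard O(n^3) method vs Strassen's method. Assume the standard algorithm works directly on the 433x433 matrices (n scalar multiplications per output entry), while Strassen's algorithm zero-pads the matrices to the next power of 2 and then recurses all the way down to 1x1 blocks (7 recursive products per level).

Matrix multiplication for 433x433 matrices:

Strassen's algorithm requires power-of-2 dimensions. Pad 433x433 to 512x512 (next power of 2).

Standard algorithm: 433^3 = 81182737 multiplications
Strassen's algorithm: 7^(log2(512)) = 7^9 = 40353607 multiplications
Savings: 81182737 - 40353607 = 40829130 multiplications

Standard: 81182737 multiplications (433^3). Strassen: 40353607 multiplications (7^9, after padding to 512x512). Strassen reduces 8 recursive multiplications to 7 at each level.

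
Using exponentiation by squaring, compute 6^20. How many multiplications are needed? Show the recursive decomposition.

Computing 6^20 by squaring (build up from 6^1; each line after the first costs one multiplication):

6^1 = 6
6^2 = (6^1)^2 = 6^2 = 36
6^4 = (6^2)^2 = 36^2 = 1296
6^5 = 6 * 6^4 = 6 * 1296 = 7776
6^10 = (6^5)^2 = 7776^2 = 60466176
6^20 = (6^10)^2 = 60466176^2 = 3656158440062976

Result: 3656158440062976
Multiplications needed: 5 (5 lines after 6^1)

6^20 = 3656158440062976. Using exponentiation by squaring, this requires 5 multiplications. The key idea: if the exponent is even, square the half-power; if odd, multiply by the base once.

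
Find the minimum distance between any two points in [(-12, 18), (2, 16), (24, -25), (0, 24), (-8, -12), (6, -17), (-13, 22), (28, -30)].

Computing all pairwise distances among 8 points:

d((-12, 18), (2, 16)) = 14.1421
d((-12, 18), (24, -25)) = 56.0803
d((-12, 18), (0, 24)) = 13.4164
d((-12, 18), (-8, -12)) = 30.2655
d((-12, 18), (6, -17)) = 39.3573
d((-12, 18), (-13, 22)) = 4.1231 <-- minimum
d((-12, 18), (28, -30)) = 62.482
d((2, 16), (24, -25)) = 46.5296
d((2, 16), (0, 24)) = 8.2462
d((2, 16), (-8, -12)) = 29.7321
d((2, 16), (6, -17)) = 33.2415
d((2, 16), (-13, 22)) = 16.1555
d((2, 16), (28, -30)) = 52.8394
d((24, -25), (0, 24)) = 54.5619
d((24, -25), (-8, -12)) = 34.5398
d((24, -25), (6, -17)) = 19.6977
d((24, -25), (-13, 22)) = 59.8164
d((24, -25), (28, -30)) = 6.4031
d((0, 24), (-8, -12)) = 36.8782
d((0, 24), (6, -17)) = 41.4367
d((0, 24), (-13, 22)) = 13.1529
d((0, 24), (28, -30)) = 60.8276
d((-8, -12), (6, -17)) = 14.8661
d((-8, -12), (-13, 22)) = 34.3657
d((-8, -12), (28, -30)) = 40.2492
d((6, -17), (-13, 22)) = 43.382
d((6, -17), (28, -30)) = 25.5539
d((-13, 22), (28, -30)) = 66.2193

Closest pair: (-12, 18) and (-13, 22) with distance 4.1231

The closest pair is (-12, 18) and (-13, 22) with Euclidean distance 4.1231. For 8 points, brute-force pairwise comparison is shown above. For large n, the divide-and-conquer algorithm (sort by x, recurse on halves, check the dividing strip) achieves O(n log n).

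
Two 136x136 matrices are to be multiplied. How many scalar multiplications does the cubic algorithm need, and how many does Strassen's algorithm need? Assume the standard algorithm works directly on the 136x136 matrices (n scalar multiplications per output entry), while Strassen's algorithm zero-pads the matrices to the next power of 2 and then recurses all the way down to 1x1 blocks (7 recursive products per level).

Matrix multiplication for 136x136 matrices:

Strassen's algorithm requires power-of-2 dimensions. Pad 136x136 to 256x256 (next power of 2).

Standard algorithm: 136^3 = 2515456 multiplications
Strassen's algorithm: 7^(log2(256)) = 7^8 = 5764801 multiplications
Difference: 2515456 - 5764801 = -3249345 (Strassen uses MORE here due to padding overhead — for small or just-over-power-of-2 n, padding can outweigh the per-level savings)

Standard: 2515456 multiplications (136^3). Strassen: 5764801 multiplications (7^8, after padding to 256x256). Strassen reduces 8 recursive multiplications to 7 at each level.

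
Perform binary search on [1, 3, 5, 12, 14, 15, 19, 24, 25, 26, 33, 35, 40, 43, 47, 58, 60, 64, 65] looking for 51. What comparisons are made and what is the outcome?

Binary search for 51 in [1, 3, 5, 12, 14, 15, 19, 24, 25, 26, 33, 35, 40, 43, 47, 58, 60, 64, 65]:

lo=0, hi=18, mid=9, arr[mid]=26 -> 26 < 51, search right half
lo=10, hi=18, mid=14, arr[mid]=47 -> 47 < 51, search right half
lo=15, hi=18, mid=16, arr[mid]=60 -> 60 > 51, search left half
lo=15, hi=15, mid=15, arr[mid]=58 -> 58 > 51, search left half
lo=15 > hi=14, target 51 not found

Binary search determines that 51 is not in the array after 4 comparisons. The search space was exhausted without finding the target.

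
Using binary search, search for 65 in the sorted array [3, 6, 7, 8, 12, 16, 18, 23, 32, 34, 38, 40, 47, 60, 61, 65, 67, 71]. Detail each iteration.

Binary search for 65 in [3, 6, 7, 8, 12, 16, 18, 23, 32, 34, 38, 40, 47, 60, 61, 65, 67, 71]:

lo=0, hi=17, mid=8, arr[mid]=32 -> 32 < 65, search right half
lo=9, hi=17, mid=13, arr[mid]=60 -> 60 < 65, search right half
lo=14, hi=17, mid=15, arr[mid]=65 -> Found target at index 15!

Binary search finds 65 at index 15 after 3 comparisons. The search repeatedly halves the search space by comparing with the middle element.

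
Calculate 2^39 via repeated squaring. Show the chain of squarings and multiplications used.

Computing 2^39 by squaring (build up from 2^1; each line after the first costs one multiplication):

2^1 = 2
2^2 = (2^1)^2 = 2^2 = 4
2^4 = (2^2)^2 = 4^2 = 16
2^8 = (2^4)^2 = 16^2 = 256
2^9 = 2 * 2^8 = 2 * 256 = 512
2^18 = (2^9)^2 = 512^2 = 262144
2^19 = 2 * 2^18 = 2 * 262144 = 524288
2^38 = (2^19)^2 = 524288^2 = 274877906944
2^39 = 2 * 2^38 = 2 * 274877906944 = 549755813888

Result: 549755813888
Multiplications needed: 8 (8 lines after 2^1)

2^39 = 549755813888. Using exponentiation by squaring, this requires 8 multiplications. The key idea: if the exponent is even, square the half-power; if odd, multiply by the base once.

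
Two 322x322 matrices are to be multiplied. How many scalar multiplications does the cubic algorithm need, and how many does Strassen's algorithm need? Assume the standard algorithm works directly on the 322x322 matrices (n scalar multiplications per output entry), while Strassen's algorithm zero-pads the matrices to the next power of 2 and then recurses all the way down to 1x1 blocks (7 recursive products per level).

Matrix multiplication for 322x322 matrices:

Strassen's algorithm requires power-of-2 dimensions. Pad 322x322 to 512x512 (next power of 2).

Standard algorithm: 322^3 = 33386248 multiplications
Strassen's algorithm: 7^(log2(512)) = 7^9 = 40353607 multiplications
Difference: 33386248 - 40353607 = -6967359 (Strassen uses MORE here due to padding overhead — for small or just-over-power-of-2 n, padding can outweigh the per-level savings)

Standard: 33386248 multiplications (322^3). Strassen: 40353607 multiplications (7^9, after padding to 512x512). Strassen reduces 8 recursive multiplications to 7 at each level.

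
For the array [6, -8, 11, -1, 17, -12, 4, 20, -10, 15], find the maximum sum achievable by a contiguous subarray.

Using Kadane's algorithm on [6, -8, 11, -1, 17, -12, 4, 20, -10, 15]:

Scanning through the array:
Position 1 (value -8): max_ending_here = -2, max_so_far = 6
Position 2 (value 11): max_ending_here = 11, max_so_far = 11
Position 3 (value -1): max_ending_here = 10, max_so_far = 11
Position 4 (value 17): max_ending_here = 27, max_so_far = 27
Position 5 (value -12): max_ending_here = 15, max_so_far = 27
Position 6 (value 4): max_ending_here = 19, max_so_far = 27
Position 7 (value 20): max_ending_here = 39, max_so_far = 39
Position 8 (value -10): max_ending_here = 29, max_so_far = 39
Position 9 (value 15): max_ending_here = 44, max_so_far = 44

Maximum subarray: [11, -1, 17, -12, 4, 20, -10, 15]
Maximum sum: 44

The maximum subarray is [11, -1, 17, -12, 4, 20, -10, 15] with sum 44. This subarray runs from index 2 to index 9.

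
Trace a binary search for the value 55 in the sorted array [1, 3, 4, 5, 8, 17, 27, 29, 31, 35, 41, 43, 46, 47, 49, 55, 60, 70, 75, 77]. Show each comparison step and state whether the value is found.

Binary search for 55 in [1, 3, 4, 5, 8, 17, 27, 29, 31, 35, 41, 43, 46, 47, 49, 55, 60, 70, 75, 77]:

lo=0, hi=19, mid=9, arr[mid]=35 -> 35 < 55, search right half
lo=10, hi=19, mid=14, arr[mid]=49 -> 49 < 55, search right half
lo=15, hi=19, mid=17, arr[mid]=70 -> 70 > 55, search left half
lo=15, hi=16, mid=15, arr[mid]=55 -> Found target at index 15!

Binary search finds 55 at index 15 after 4 comparisons. The search repeatedly halves the search space by comparing with the middle element.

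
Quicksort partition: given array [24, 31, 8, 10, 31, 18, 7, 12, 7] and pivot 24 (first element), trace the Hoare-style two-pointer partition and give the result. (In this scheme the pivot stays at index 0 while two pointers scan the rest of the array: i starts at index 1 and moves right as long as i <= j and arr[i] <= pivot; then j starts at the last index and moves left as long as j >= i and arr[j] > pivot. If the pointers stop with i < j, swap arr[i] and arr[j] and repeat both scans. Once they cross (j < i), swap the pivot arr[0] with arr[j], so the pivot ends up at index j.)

Hoare-style two-pointer partition with pivot = 24:

Initial array: [24, 31, 8, 10, 31, 18, 7, 12, 7]

Pointers start at i = 1, j = 8.
i stops at index 1 (arr[1]=31 > 24), j stops at index 8 (arr[8]=7 <= 24): swap arr[1] and arr[8], array becomes [24, 7, 8, 10, 31, 18, 7, 12, 31]
i stops at index 4 (arr[4]=31 > 24), j stops at index 7 (arr[7]=12 <= 24): swap arr[4] and arr[7], array becomes [24, 7, 8, 10, 12, 18, 7, 31, 31]
i ends at 7, j ends at 6: the pointers have crossed (j < i), so scanning stops.

Swap pivot arr[0] with arr[6] to place pivot at position 6: [7, 7, 8, 10, 12, 18, 24, 31, 31]
Pivot position: 6

After partitioning with pivot 24, the array becomes [7, 7, 8, 10, 12, 18, 24, 31, 31]. The pivot is placed at index 6. All elements to the left of the pivot are <= 24, and all elements to the right are > 24.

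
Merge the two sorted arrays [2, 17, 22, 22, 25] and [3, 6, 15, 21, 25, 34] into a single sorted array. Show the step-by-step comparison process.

Merging process:

Compare 2 vs 3: take 2 from left. Merged: [2]
Compare 17 vs 3: take 3 from right. Merged: [2, 3]
Compare 17 vs 6: take 6 from right. Merged: [2, 3, 6]
Compare 17 vs 15: take 15 from right. Merged: [2, 3, 6, 15]
Compare 17 vs 21: take 17 from left. Merged: [2, 3, 6, 15, 17]
Compare 22 vs 21: take 21 from right. Merged: [2, 3, 6, 15, 17, 21]
Compare 22 vs 25: take 22 from left. Merged: [2, 3, 6, 15, 17, 21, 22]
Compare 22 vs 25: take 22 from left. Merged: [2, 3, 6, 15, 17, 21, 22, 22]
Compare 25 vs 25: take 25 from left. Merged: [2, 3, 6, 15, 17, 21, 22, 22, 25]
Append remaining from right: [25, 34]. Merged: [2, 3, 6, 15, 17, 21, 22, 22, 25, 25, 34]

Final merged array: [2, 3, 6, 15, 17, 21, 22, 22, 25, 25, 34]
Total comparisons: 9

The merged array is [2, 3, 6, 15, 17, 21, 22, 22, 25, 25, 34], requiring 9 comparisons. The merge step runs in O(n) time where n is the total number of elements.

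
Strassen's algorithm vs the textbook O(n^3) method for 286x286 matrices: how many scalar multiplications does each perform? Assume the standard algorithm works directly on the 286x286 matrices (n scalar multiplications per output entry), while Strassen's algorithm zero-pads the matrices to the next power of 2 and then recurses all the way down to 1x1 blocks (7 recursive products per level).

Matrix multiplication for 286x286 matrices:

Strassen's algorithm requires power-of-2 dimensions. Pad 286x286 to 512x512 (next power of 2).

Standard algorithm: 286^3 = 23393656 multiplications
Strassen's algorithm: 7^(log2(512)) = 7^9 = 40353607 multiplications
Difference: 23393656 - 40353607 = -16959951 (Strassen uses MORE here due to padding overhead — for small or just-over-power-of-2 n, padding can outweigh the per-level savings)

Standard: 23393656 multiplications (286^3). Strassen: 40353607 multiplications (7^9, after padding to 512x512). Strassen reduces 8 recursive multiplications to 7 at each level.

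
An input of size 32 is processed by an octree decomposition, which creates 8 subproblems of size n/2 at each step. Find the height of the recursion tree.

For divide and conquer with division factor 2:

Problem sizes at each level:
Level 0: 32
Level 1: 16
Level 2: 8
Level 3: 4
Level 4: 2
Level 5: 1

The root is level 0 and the size-1 base case is level 5 (the tree spans levels 0 through 5, i.e. 6 levels counting the root), so the depth is the number of divisions: log_2(32) = 5

The recursion tree depth is log_2(32) = 5. At each level, the problem size is divided by 2, so it takes 5 divisions to reduce to a base case of size 1. The algorithm makes 8 recursive calls at each level.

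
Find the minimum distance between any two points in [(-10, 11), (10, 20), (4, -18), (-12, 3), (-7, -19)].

Computing all pairwise distances among 5 points:

d((-10, 11), (10, 20)) = 21.9317
d((-10, 11), (4, -18)) = 32.2025
d((-10, 11), (-12, 3)) = 8.2462 <-- minimum
d((-10, 11), (-7, -19)) = 30.1496
d((10, 20), (4, -18)) = 38.4708
d((10, 20), (-12, 3)) = 27.8029
d((10, 20), (-7, -19)) = 42.5441
d((4, -18), (-12, 3)) = 26.4008
d((4, -18), (-7, -19)) = 11.0454
d((-12, 3), (-7, -19)) = 22.561

Closest pair: (-10, 11) and (-12, 3) with distance 8.2462

The closest pair is (-10, 11) and (-12, 3) with Euclidean distance 8.2462. For 5 points, brute-force pairwise comparison is shown above. For large n, the divide-and-conquer algorithm (sort by x, recurse on halves, check the dividing strip) achieves O(n log n).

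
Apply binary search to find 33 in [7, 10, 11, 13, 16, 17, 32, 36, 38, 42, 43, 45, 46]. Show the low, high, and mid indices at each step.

Binary search for 33 in [7, 10, 11, 13, 16, 17, 32, 36, 38, 42, 43, 45, 46]:

lo=0, hi=12, mid=6, arr[mid]=32 -> 32 < 33, search right half
lo=7, hi=12, mid=9, arr[mid]=42 -> 42 > 33, search left half
lo=7, hi=8, mid=7, arr[mid]=36 -> 36 > 33, search left half
lo=7 > hi=6, target 33 not found

Binary search determines that 33 is not in the array after 3 comparisons. The search space was exhausted without finding the target.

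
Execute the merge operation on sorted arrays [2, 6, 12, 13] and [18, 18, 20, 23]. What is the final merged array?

Merging process:

Compare 2 vs 18: take 2 from left. Merged: [2]
Compare 6 vs 18: take 6 from left. Merged: [2, 6]
Compare 12 vs 18: take 12 from left. Merged: [2, 6, 12]
Compare 13 vs 18: take 13 from left. Merged: [2, 6, 12, 13]
Append remaining from right: [18, 18, 20, 23]. Merged: [2, 6, 12, 13, 18, 18, 20, 23]

Final merged array: [2, 6, 12, 13, 18, 18, 20, 23]
Total comparisons: 4

The merged array is [2, 6, 12, 13, 18, 18, 20, 23], requiring 4 comparisons. The merge step runs in O(n) time where n is the total number of elements.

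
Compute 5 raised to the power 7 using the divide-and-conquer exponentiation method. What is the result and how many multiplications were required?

Computing 5^7 by squaring (build up from 5^1; each line after the first costs one multiplication):

5^1 = 5
5^2 = (5^1)^2 = 5^2 = 25
5^3 = 5 * 5^2 = 5 * 25 = 125
5^6 = (5^3)^2 = 125^2 = 15625
5^7 = 5 * 5^6 = 5 * 15625 = 78125

Result: 78125
Multiplications needed: 4 (4 lines after 5^1)

5^7 = 78125. Using exponentiation by squaring, this requires 4 multiplications. The key idea: if the exponent is even, square the half-power; if odd, multiply by the base once.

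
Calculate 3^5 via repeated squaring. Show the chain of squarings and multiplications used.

Computing 3^5 by squaring (build up from 3^1; each line after the first costs one multiplication):

3^1 = 3
3^2 = (3^1)^2 = 3^2 = 9
3^4 = (3^2)^2 = 9^2 = 81
3^5 = 3 * 3^4 = 3 * 81 = 243

Result: 243
Multiplications needed: 3 (3 lines after 3^1)

3^5 = 243. Using exponentiation by squaring, this requires 3 multiplications. The key idea: if the exponent is even, square the half-power; if odd, multiply by the base once.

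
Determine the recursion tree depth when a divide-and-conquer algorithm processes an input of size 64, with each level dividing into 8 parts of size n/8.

For divide and conquer with division factor 8:

Problem sizes at each level:
Level 0: 64
Level 1: 8
Level 2: 1

The root is level 0 and the size-1 base case is level 2 (the tree spans levels 0 through 2, i.e. 3 levels counting the root), so the depth is the number of divisions: log_8(64) = 2

The recursion tree depth is log_8(64) = 2. At each level, the problem size is divided by 8, so it takes 2 divisions to reduce to a base case of size 1. The algorithm makes 8 recursive calls at each level.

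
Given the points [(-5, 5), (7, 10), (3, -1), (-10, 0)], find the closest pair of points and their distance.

Computing all pairwise distances among 4 points:

d((-5, 5), (7, 10)) = 13.0
d((-5, 5), (3, -1)) = 10.0
d((-5, 5), (-10, 0)) = 7.0711 <-- minimum
d((7, 10), (3, -1)) = 11.7047
d((7, 10), (-10, 0)) = 19.7231
d((3, -1), (-10, 0)) = 13.0384

Closest pair: (-5, 5) and (-10, 0) with distance 7.0711

The closest pair is (-5, 5) and (-10, 0) with Euclidean distance 7.0711. For 4 points, brute-force pairwise comparison is shown above. For large n, the divide-and-conquer algorithm (sort by x, recurse on halves, check the dividing strip) achieves O(n log n).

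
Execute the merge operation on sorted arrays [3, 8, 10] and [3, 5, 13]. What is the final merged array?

Merging process:

Compare 3 vs 3: take 3 from left. Merged: [3]
Compare 8 vs 3: take 3 from right. Merged: [3, 3]
Compare 8 vs 5: take 5 from right. Merged: [3, 3, 5]
Compare 8 vs 13: take 8 from left. Merged: [3, 3, 5, 8]
Compare 10 vs 13: take 10 from left. Merged: [3, 3, 5, 8, 10]
Append remaining from right: [13]. Merged: [3, 3, 5, 8, 10, 13]

Final merged array: [3, 3, 5, 8, 10, 13]
Total comparisons: 5

The merged array is [3, 3, 5, 8, 10, 13], requiring 5 comparisons. The merge step runs in O(n) time where n is the total number of elements.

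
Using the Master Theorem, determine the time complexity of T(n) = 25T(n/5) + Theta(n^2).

Master Theorem for T(n) = 25T(n/5) + O(n^2):

a = 25, b = 5, c = 2
log_b(a) = log_5(25) = 2.0000

Case 2: c = 2 = log_5(25) = 2.0000
T(n) = O(n^2 log n) = O(n^2 log n)

For T(n) = 25T(n/5) + O(n^2): log_5(25) = 2.0000. This is Case 2 of the Master Theorem (c = log_b(a), equal work at all levels), giving O(n^2 log n).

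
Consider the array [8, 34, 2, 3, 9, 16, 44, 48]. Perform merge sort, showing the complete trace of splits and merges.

Merge sort trace:

Split: [8, 34, 2, 3, 9, 16, 44, 48] -> [8, 34, 2, 3] and [9, 16, 44, 48]
  Split: [8, 34, 2, 3] -> [8, 34] and [2, 3]
    Split: [8, 34] -> [8] and [34]
    Merge: [8] + [34] -> [8, 34]
    Split: [2, 3] -> [2] and [3]
    Merge: [2] + [3] -> [2, 3]
  Merge: [8, 34] + [2, 3] -> [2, 3, 8, 34]
  Split: [9, 16, 44, 48] -> [9, 16] and [44, 48]
    Split: [9, 16] -> [9] and [16]
    Merge: [9] + [16] -> [9, 16]
    Split: [44, 48] -> [44] and [48]
    Merge: [44] + [48] -> [44, 48]
  Merge: [9, 16] + [44, 48] -> [9, 16, 44, 48]
Merge: [2, 3, 8, 34] + [9, 16, 44, 48] -> [2, 3, 8, 9, 16, 34, 44, 48]

Final sorted array: [2, 3, 8, 9, 16, 34, 44, 48]

The merge sort proceeds by recursively splitting the array and merging sorted halves.
After all merges, the sorted array is [2, 3, 8, 9, 16, 34, 44, 48].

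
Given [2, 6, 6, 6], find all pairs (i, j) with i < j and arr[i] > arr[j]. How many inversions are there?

Finding inversions in [2, 6, 6, 6]:


Total inversions: 0

The array has 0 inversions. It is already sorted.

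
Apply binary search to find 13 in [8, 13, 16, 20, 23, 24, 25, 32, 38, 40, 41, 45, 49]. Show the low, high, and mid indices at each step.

Binary search for 13 in [8, 13, 16, 20, 23, 24, 25, 32, 38, 40, 41, 45, 49]:

lo=0, hi=12, mid=6, arr[mid]=25 -> 25 > 13, search left half
lo=0, hi=5, mid=2, arr[mid]=16 -> 16 > 13, search left half
lo=0, hi=1, mid=0, arr[mid]=8 -> 8 < 13, search right half
lo=1, hi=1, mid=1, arr[mid]=13 -> Found target at index 1!

Binary search finds 13 at index 1 after 4 comparisons. The search repeatedly halves the search space by comparing with the middle element.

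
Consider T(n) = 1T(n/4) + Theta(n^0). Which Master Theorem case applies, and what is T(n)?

Master Theorem for T(n) = 1T(n/4) + O(n^0):

a = 1, b = 4, c = 0
log_b(a) = log_4(1) = 0.0000

Case 2: c = 0 = log_4(1) = 0.0000
T(n) = O(n^0 log n) = O(log n)

For T(n) = 1T(n/4) + O(n^0): log_4(1) = 0.0000. This is Case 2 of the Master Theorem (c = log_b(a), equal work at all levels), giving O(log n).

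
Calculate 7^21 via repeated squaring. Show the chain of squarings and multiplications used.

Computing 7^21 by squaring (build up from 7^1; each line after the first costs one multiplication):

7^1 = 7
7^2 = (7^1)^2 = 7^2 = 49
7^4 = (7^2)^2 = 49^2 = 2401
7^5 = 7 * 7^4 = 7 * 2401 = 16807
7^10 = (7^5)^2 = 16807^2 = 282475249
7^20 = (7^10)^2 = 282475249^2 = 79792266297612001
7^21 = 7 * 7^20 = 7 * 79792266297612001 = 558545864083284007

Result: 558545864083284007
Multiplications needed: 6 (6 lines after 7^1)

7^21 = 558545864083284007. Using exponentiation by squaring, this requires 6 multiplications. The key idea: if the exponent is even, square the half-power; if odd, multiply by the base once.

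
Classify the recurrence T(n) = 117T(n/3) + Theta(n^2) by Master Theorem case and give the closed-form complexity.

Master Theorem for T(n) = 117T(n/3) + O(n^2):

a = 117, b = 3, c = 2
log_b(a) = log_3(117) = 4.3347

Case 1: c = 2 < log_3(117) = 4.3347
T(n) = O(n^(log_3 117))

For T(n) = 117T(n/3) + O(n^2): log_3(117) = 4.3347. This is Case 1 of the Master Theorem (c < log_b(a), work dominated by leaves), giving O(n^(log_3 117)).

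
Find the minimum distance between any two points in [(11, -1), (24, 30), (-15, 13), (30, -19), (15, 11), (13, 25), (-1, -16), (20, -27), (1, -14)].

Computing all pairwise distances among 9 points:

d((11, -1), (24, 30)) = 33.6155
d((11, -1), (-15, 13)) = 29.5296
d((11, -1), (30, -19)) = 26.1725
d((11, -1), (15, 11)) = 12.6491
d((11, -1), (13, 25)) = 26.0768
d((11, -1), (-1, -16)) = 19.2094
d((11, -1), (20, -27)) = 27.5136
d((11, -1), (1, -14)) = 16.4012
d((24, 30), (-15, 13)) = 42.5441
d((24, 30), (30, -19)) = 49.366
d((24, 30), (15, 11)) = 21.0238
d((24, 30), (13, 25)) = 12.083
d((24, 30), (-1, -16)) = 52.3546
d((24, 30), (20, -27)) = 57.1402
d((24, 30), (1, -14)) = 49.6488
d((-15, 13), (30, -19)) = 55.2178
d((-15, 13), (15, 11)) = 30.0666
d((-15, 13), (13, 25)) = 30.4631
d((-15, 13), (-1, -16)) = 32.2025
d((-15, 13), (20, -27)) = 53.1507
d((-15, 13), (1, -14)) = 31.3847
d((30, -19), (15, 11)) = 33.541
d((30, -19), (13, 25)) = 47.1699
d((30, -19), (-1, -16)) = 31.1448
d((30, -19), (20, -27)) = 12.8062
d((30, -19), (1, -14)) = 29.4279
d((15, 11), (13, 25)) = 14.1421
d((15, 11), (-1, -16)) = 31.3847
d((15, 11), (20, -27)) = 38.3275
d((15, 11), (1, -14)) = 28.6531
d((13, 25), (-1, -16)) = 43.3244
d((13, 25), (20, -27)) = 52.469
d((13, 25), (1, -14)) = 40.8044
d((-1, -16), (20, -27)) = 23.7065
d((-1, -16), (1, -14)) = 2.8284 <-- minimum
d((20, -27), (1, -14)) = 23.0217

Closest pair: (-1, -16) and (1, -14) with distance 2.8284

The closest pair is (-1, -16) and (1, -14) with Euclidean distance 2.8284. For 9 points, brute-force pairwise comparison is shown above. For large n, the divide-and-conquer algorithm (sort by x, recurse on halves, check the dividing strip) achieves O(n log n).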